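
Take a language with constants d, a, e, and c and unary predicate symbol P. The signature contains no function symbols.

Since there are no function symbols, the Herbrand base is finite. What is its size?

With no function symbols, the Herbrand universe is just the 4 constants.
Ground atoms per predicate: P: 4.
Herbrand base size = 4 = 4.

4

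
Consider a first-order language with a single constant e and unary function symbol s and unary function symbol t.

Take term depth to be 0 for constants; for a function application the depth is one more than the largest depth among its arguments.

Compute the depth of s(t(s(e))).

depth(s(e)) = 1 + depth(e) = 1 + 0 = 1
depth(t(s(e))) = 1 + depth(s(e)) = 1 + 1 = 2
depth(s(t(s(e)))) = 1 + depth(t(s(e))) = 1 + 2 = 3

3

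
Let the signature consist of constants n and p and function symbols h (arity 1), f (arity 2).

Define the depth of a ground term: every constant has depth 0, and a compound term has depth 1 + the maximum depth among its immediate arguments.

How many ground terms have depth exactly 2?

66

Let N_k = |{terms of depth ≤ k}|. Then N_0 = 2 and N_k = 2 + N_{k-1} + N_{k-1}^2 for k ≥ 1 (one summand per function symbol, arity giving the exponent).
N_0 = 2
N_1 = 2 + 2 + 2^2 = 8
N_2 = 2 + 8 + 8^2 = 74
Terms of depth exactly 2: N_2 − N_1 = 74 − 8 = 66.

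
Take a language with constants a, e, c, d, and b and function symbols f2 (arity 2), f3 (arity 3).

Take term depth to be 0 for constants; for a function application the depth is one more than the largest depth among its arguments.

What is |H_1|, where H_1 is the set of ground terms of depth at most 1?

155

Count level by level. With function symbols f2/2, f3/3, the terms of depth ≤ k are the 5 constants together with each function applied to depth-≤(k−1) tuples, so N_k = 5 + N_{k-1}^2 + N_{k-1}^3.
N_0 = 5
N_1 = 5 + 5^2 + 5^3 = 155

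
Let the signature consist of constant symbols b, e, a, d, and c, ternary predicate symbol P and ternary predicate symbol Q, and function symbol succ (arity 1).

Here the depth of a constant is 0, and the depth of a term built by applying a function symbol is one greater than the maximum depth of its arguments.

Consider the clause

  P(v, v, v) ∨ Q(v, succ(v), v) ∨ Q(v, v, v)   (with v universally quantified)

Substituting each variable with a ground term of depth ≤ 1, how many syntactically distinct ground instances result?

Ground terms of depth ≤ 1:
  Write N_k for the number of ground terms of depth ≤ k. A term of depth ≤ k is either a constant or a function symbol applied to arguments of depth ≤ k−1, so N_k = 5 + N_{k-1}.
  N_0 = 5
  N_1 = 5 + 5 = 10
  Explicitly: b, e, a, d, c, succ(b), succ(e), succ(a), succ(d), succ(c).
So there are 10 ground terms available for substitution.
The clause has 1 distinct variable (v), which appears in the body. In the free term algebra distinct substitutions yield syntactically distinct ground instances.
Number of ground instances = 10.

10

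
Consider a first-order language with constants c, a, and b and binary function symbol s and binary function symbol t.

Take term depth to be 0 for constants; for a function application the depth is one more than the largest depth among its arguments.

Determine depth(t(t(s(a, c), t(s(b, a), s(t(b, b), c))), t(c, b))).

depth(s(a, c)) = 1 + max(0, 0) = 1
depth(s(b, a)) = 1 + max(0, 0) = 1
depth(t(b, b)) = 1 + max(0, 0) = 1
depth(s(t(b, b), c)) = 1 + max(1, 0) = 2
depth(t(s(b, a), s(t(b, b), c))) = 1 + max(1, 2) = 3
depth(t(s(a, c), t(s(b, a), s(t(b, b), c)))) = 1 + max(1, 3) = 4
depth(t(c, b)) = 1 + max(0, 0) = 1
depth(t(t(s(a, c), t(s(b, a), s(t(b, b), c))), t(c, b))) = 1 + max(4, 1) = 5

5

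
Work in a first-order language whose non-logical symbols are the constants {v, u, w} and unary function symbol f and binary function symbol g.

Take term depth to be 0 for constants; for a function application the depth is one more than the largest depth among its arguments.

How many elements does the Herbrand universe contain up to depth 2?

243

If N_k denotes the number of depth-≤k ground terms, the 3 constants give N_0 = 3, and each function symbol of arity r contributes N_{k-1}^r new terms at level k: N_k = 3 + N_{k-1} + N_{k-1}^2.
N_0 = 3
N_1 = 3 + 3 + 3^2 = 15
N_2 = 3 + 15 + 15^2 = 243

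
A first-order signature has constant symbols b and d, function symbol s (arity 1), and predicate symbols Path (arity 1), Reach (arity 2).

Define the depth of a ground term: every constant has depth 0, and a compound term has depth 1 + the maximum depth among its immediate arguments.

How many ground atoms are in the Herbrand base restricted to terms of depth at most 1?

20

First count ground terms of depth ≤ 1.
Write N_k for the number of ground terms of depth ≤ k. A term of depth ≤ k is either a constant or a function symbol applied to arguments of depth ≤ k−1, so N_k = 2 + N_{k-1}.
N_0 = 2
N_1 = 2 + 2 = 4
Explicitly: b, d, s(b), s(d).
So |H| = 4.
For each predicate symbol, the number of ground atoms is |H| raised to its arity; summing:
  Path: 4;  Reach: 4^2 = 16
Total ground atoms: 4 + 16 = 20.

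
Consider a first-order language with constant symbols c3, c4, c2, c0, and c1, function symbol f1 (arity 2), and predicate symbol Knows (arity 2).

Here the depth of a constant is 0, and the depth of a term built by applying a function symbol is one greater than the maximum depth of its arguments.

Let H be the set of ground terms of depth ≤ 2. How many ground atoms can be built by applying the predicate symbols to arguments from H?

First count ground terms of depth ≤ 2.
If N_k denotes the number of depth-≤k ground terms, the 5 constants give N_0 = 5, and each function symbol of arity r contributes N_{k-1}^r new terms at level k: N_k = 5 + N_{k-1}^2.
N_0 = 5
N_1 = 5 + 5^2 = 30
N_2 = 5 + 30^2 = 905
So |H| = 905.
Ground atoms are formed by filling each argument slot of a predicate with a term from H, so an r-ary predicate gives |H|^r atoms:
  Knows: 905^2 = 819025
Total ground atoms: 819025.

819025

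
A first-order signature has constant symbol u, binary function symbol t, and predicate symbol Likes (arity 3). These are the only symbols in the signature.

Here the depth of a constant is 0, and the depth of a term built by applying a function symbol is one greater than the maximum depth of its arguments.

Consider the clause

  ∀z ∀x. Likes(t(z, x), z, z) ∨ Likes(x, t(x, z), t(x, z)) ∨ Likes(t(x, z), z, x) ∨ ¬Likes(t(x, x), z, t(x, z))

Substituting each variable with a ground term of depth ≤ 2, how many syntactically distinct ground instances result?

25

Ground terms of depth ≤ 2:
  Let N_k = |{terms of depth ≤ k}|. Then N_0 = 1 and N_k = 1 + N_{k-1}^2 for k ≥ 1 (one summand per function symbol, arity giving the exponent).
  N_0 = 1
  N_1 = 1 + 1^2 = 2
  N_2 = 1 + 2^2 = 5
So there are 5 ground terms available for substitution.
The clause has 2 distinct variables (z, x), each appearing in the body. In the free term algebra distinct substitutions yield syntactically distinct ground instances.
Number of ground instances = 5^2 = 25.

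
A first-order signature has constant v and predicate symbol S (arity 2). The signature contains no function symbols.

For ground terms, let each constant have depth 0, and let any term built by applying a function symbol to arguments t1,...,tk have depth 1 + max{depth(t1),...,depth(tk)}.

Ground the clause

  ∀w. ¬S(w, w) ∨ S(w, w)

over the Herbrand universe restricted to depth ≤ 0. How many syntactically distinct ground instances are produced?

Ground terms of depth ≤ 0:
  With no function symbols every ground term is a constant, so there is exactly 1 ground term at every depth bound.
  N_0 = 1
  Explicitly: v.
So there is exactly 1 ground term available for substitution.
There is 1 variable to instantiate (w),  occurring in at least one literal, so different choices give different ground instances.
Number of ground instances = 1.

1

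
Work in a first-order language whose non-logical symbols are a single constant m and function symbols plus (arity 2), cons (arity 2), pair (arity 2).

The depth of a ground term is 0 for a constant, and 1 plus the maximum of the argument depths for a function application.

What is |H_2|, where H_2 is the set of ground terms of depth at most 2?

49

Let N_k count ground terms of depth at most k. Each non-constant term of depth ≤ k is some function symbol applied to depth-≤(k−1) arguments, giving N_k = 1 + N_{k-1}^2 + N_{k-1}^2 + N_{k-1}^2.
N_0 = 1
N_1 = 1 + 1^2 + 1^2 + 1^2 = 4
N_2 = 1 + 4^2 + 4^2 + 4^2 = 49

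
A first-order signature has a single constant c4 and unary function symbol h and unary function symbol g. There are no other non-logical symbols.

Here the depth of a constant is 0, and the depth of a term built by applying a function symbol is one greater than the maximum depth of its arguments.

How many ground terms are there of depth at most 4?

31

Let N_k = |{terms of depth ≤ k}|. Then N_0 = 1 and N_k = 1 + N_{k-1} + N_{k-1} for k ≥ 1 (one summand per function symbol, arity giving the exponent).
N_0 = 1
N_1 = 1 + 1 + 1 = 3
N_2 = 1 + 3 + 3 = 7
N_3 = 1 + 7 + 7 = 15
N_4 = 1 + 15 + 15 = 31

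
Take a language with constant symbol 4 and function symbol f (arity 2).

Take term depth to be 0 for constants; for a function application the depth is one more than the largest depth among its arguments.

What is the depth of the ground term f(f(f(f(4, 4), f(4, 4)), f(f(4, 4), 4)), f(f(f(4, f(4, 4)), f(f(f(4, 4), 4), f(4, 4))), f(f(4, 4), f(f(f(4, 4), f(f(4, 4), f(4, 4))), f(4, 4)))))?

7

depth(f(4, 4)) = 1 + max(0, 0) = 1
depth(f(f(4, 4), f(4, 4))) = 1 + max(1, 1) = 2
depth(f(f(4, 4), 4)) = 1 + max(1, 0) = 2
depth(f(f(f(4, 4), f(4, 4)), f(f(4, 4), 4))) = 1 + max(2, 2) = 3
depth(f(4, f(4, 4))) = 1 + max(0, 1) = 2
depth(f(f(f(4, 4), 4), f(4, 4))) = 1 + max(2, 1) = 3
depth(f(f(4, f(4, 4)), f(f(f(4, 4), 4), f(4, 4)))) = 1 + max(2, 3) = 4
depth(f(f(4, 4), f(f(4, 4), f(4, 4)))) = 1 + max(1, 2) = 3
depth(f(f(f(4, 4), f(f(4, 4), f(4, 4))), f(4, 4))) = 1 + max(3, 1) = 4
depth(f(f(4, 4), f(f(f(4, 4), f(f(4, 4), f(4, 4))), f(4, 4)))) = 1 + max(1, 4) = 5
depth(f(f(f(4, f(4, 4)), f(f(f(4, 4), 4), f(4, 4))), f(f(4, 4), f(f(f(4, 4), f(f(4, 4), f(4, 4))), f(4, 4))))) = 1 + max(4, 5) = 6
depth(f(f(f(f(4, 4), f(4, 4)), f(f(4, 4), 4)), f(f(f(4, f(4, 4)), f(f(f(4, 4), 4), f(4, 4))), f(f(4, 4), f(f(f(4, 4), f(f(4, 4), f(4, 4))), f(4, 4)))))) = 1 + max(3, 6) = 7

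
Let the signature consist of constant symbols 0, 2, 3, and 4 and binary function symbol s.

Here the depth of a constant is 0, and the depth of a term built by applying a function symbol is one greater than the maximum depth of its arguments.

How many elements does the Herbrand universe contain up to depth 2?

404

Let N_k count ground terms of depth at most k. Each non-constant term of depth ≤ k is some function symbol applied to depth-≤(k−1) arguments, giving N_k = 4 + N_{k-1}^2.
N_0 = 4
N_1 = 4 + 4^2 = 20
N_2 = 4 + 20^2 = 404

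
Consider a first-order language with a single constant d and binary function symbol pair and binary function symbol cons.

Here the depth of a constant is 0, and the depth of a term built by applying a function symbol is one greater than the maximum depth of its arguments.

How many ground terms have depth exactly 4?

Write N_k for the number of ground terms of depth ≤ k. A term of depth ≤ k is either a constant or a function symbol applied to arguments of depth ≤ k−1, so N_k = 1 + N_{k-1}^2 + N_{k-1}^2.
N_0 = 1
N_1 = 1 + 1^2 + 1^2 = 3
N_2 = 1 + 3^2 + 3^2 = 19
N_3 = 1 + 19^2 + 19^2 = 723
N_4 = 1 + 723^2 + 723^2 = 1045459
Terms of depth exactly 4: N_4 − N_3 = 1045459 − 723 = 1044736.

1044736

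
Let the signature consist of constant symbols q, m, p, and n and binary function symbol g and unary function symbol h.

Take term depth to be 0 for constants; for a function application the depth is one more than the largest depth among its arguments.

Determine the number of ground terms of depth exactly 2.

Count level by level. With function symbols g/2, h/1, the terms of depth ≤ k are the 4 constants together with each function applied to depth-≤(k−1) tuples, so N_k = 4 + N_{k-1}^2 + N_{k-1}.
N_0 = 4
N_1 = 4 + 4^2 + 4 = 24
N_2 = 4 + 24^2 + 24 = 604
Terms of depth exactly 2: N_2 − N_1 = 604 − 24 = 580.

580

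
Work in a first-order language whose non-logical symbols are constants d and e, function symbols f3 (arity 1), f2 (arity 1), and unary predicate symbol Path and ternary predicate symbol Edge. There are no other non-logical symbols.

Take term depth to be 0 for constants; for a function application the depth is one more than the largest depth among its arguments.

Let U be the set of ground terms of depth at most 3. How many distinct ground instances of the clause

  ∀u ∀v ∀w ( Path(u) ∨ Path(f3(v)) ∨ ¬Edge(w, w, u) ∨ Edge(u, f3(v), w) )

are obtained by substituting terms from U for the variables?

27000

Ground terms of depth ≤ 3:
  Write N_k for the number of ground terms of depth ≤ k. A term of depth ≤ k is either a constant or a function symbol applied to arguments of depth ≤ k−1, so N_k = 2 + N_{k-1} + N_{k-1}.
  N_0 = 2
  N_1 = 2 + 2 + 2 = 6
  N_2 = 2 + 6 + 6 = 14
  N_3 = 2 + 14 + 14 = 30
So there are 30 ground terms available for substitution.
The clause has 3 distinct variables (u, v, w), each appearing in the body. In the free term algebra distinct substitutions yield syntactically distinct ground instances.
Number of ground instances = 30^3 = 27000.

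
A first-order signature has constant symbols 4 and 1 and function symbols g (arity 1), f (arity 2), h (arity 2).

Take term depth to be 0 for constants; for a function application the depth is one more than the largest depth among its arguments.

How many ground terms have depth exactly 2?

290

Let N_k count ground terms of depth at most k. Each non-constant term of depth ≤ k is some function symbol applied to depth-≤(k−1) arguments, giving N_k = 2 + N_{k-1} + N_{k-1}^2 + N_{k-1}^2.
N_0 = 2
N_1 = 2 + 2 + 2^2 + 2^2 = 12
N_2 = 2 + 12 + 12^2 + 12^2 = 302
Terms of depth exactly 2: N_2 − N_1 = 302 − 12 = 290.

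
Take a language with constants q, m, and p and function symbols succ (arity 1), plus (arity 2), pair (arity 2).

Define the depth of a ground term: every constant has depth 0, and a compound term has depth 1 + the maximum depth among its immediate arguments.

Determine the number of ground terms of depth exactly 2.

If N_k denotes the number of depth-≤k ground terms, the 3 constants give N_0 = 3, and each function symbol of arity r contributes N_{k-1}^r new terms at level k: N_k = 3 + N_{k-1} + N_{k-1}^2 + N_{k-1}^2.
N_0 = 3
N_1 = 3 + 3 + 3^2 + 3^2 = 24
N_2 = 3 + 24 + 24^2 + 24^2 = 1179
Terms of depth exactly 2: N_2 − N_1 = 1179 − 24 = 1155.

1155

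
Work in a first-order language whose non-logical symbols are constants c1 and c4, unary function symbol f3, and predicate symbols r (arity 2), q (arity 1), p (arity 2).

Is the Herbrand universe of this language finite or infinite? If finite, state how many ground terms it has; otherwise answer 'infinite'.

The signature has at least one function symbol (f3, arity 1) and at least one constant (c1).
Iterating f3 gives infinitely many distinct ground terms: c1, f3(c1), f3(f3(c1)), ...
So the Herbrand universe is infinite.

infinite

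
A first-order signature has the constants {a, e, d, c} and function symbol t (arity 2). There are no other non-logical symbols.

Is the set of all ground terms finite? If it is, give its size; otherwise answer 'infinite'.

infinite

The signature has at least one function symbol (t, arity 2) and at least one constant (a).
Iterating t gives infinitely many distinct ground terms: a, t(a, a), t(t(a, a), t(a, a)), ...
So the Herbrand universe is infinite.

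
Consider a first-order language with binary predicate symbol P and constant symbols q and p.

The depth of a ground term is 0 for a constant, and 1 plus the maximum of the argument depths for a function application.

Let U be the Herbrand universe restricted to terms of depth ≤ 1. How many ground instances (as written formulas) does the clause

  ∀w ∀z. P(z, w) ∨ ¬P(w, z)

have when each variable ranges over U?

4

Ground terms of depth ≤ 1:
  With no function symbols every ground term is a constant, so there are exactly 2 ground terms at every depth bound.
  N_0 = 2
  N_1 = 2
  Explicitly: q, p.
So there are 2 ground terms available for substitution.
Each of w, z ranges independently over the available ground terms, and distinct assignments produce distinct instances.
Number of ground instances = 2^2 = 4.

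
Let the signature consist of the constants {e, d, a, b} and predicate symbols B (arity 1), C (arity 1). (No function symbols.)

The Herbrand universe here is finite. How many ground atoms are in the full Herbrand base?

With no function symbols, the Herbrand universe is just the 4 constants.
Ground atoms per predicate: B: 4, C: 4.
Herbrand base size = 4 + 4 = 8.

8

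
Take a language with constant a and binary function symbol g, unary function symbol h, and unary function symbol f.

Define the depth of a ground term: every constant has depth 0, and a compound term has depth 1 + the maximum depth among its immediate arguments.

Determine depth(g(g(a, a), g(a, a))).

2

depth(g(a, a)) = 1 + max(0, 0) = 1
depth(g(g(a, a), g(a, a))) = 1 + max(1, 1) = 2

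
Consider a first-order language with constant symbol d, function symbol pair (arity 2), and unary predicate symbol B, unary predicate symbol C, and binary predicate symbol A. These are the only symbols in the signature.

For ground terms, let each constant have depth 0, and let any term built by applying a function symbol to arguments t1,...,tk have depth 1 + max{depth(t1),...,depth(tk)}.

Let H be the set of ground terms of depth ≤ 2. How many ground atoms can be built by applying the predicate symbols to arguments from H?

First count ground terms of depth ≤ 2.
Write N_k for the number of ground terms of depth ≤ k. A term of depth ≤ k is either a constant or a function symbol applied to arguments of depth ≤ k−1, so N_k = 1 + N_{k-1}^2.
N_0 = 1
N_1 = 1 + 1^2 = 2
N_2 = 1 + 2^2 = 5
So |H| = 5.
Each predicate of arity r yields |H|^r ground atoms (one per choice of an r-tuple from H):
  B: 5;  C: 5;  A: 5^2 = 25
Total ground atoms: 5 + 5 + 25 = 35.

35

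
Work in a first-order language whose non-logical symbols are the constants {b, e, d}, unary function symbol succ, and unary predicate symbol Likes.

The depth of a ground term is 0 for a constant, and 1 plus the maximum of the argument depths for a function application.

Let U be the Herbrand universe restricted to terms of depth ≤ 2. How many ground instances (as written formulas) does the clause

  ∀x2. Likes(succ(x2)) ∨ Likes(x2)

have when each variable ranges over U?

Ground terms of depth ≤ 2:
  If N_k denotes the number of depth-≤k ground terms, the 3 constants give N_0 = 3, and each function symbol of arity r contributes N_{k-1}^r new terms at level k: N_k = 3 + N_{k-1}.
  N_0 = 3
  N_1 = 3 + 3 = 6
  N_2 = 3 + 6 = 9
So there are 9 ground terms available for substitution.
The variable x2 ranges independently over the available ground terms, and distinct assignments produce distinct instances.
Number of ground instances = 9.

9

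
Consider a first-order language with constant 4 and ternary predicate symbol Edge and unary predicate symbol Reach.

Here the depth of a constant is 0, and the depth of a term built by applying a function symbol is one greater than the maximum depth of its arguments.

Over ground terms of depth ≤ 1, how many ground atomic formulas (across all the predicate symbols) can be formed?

First count ground terms of depth ≤ 1.
With no function symbols every ground term is a constant, so there is exactly 1 ground term at every depth bound.
N_0 = 1
N_1 = 1
Explicitly: 4.
So |H| = 1.
Each predicate of arity r yields |H|^r ground atoms (one per choice of an r-tuple from H):
  Edge: 1^3 = 1;  Reach: 1
Total ground atoms: 1 + 1 = 2.

2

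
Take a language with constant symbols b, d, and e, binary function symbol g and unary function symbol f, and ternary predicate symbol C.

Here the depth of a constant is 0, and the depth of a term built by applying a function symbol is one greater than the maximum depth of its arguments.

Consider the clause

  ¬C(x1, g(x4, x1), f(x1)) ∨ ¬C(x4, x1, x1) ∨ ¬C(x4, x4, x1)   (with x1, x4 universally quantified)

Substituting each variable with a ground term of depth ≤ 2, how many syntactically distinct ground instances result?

Ground terms of depth ≤ 2:
  If N_k denotes the number of depth-≤k ground terms, the 3 constants give N_0 = 3, and each function symbol of arity r contributes N_{k-1}^r new terms at level k: N_k = 3 + N_{k-1}^2 + N_{k-1}.
  N_0 = 3
  N_1 = 3 + 3^2 + 3 = 15
  N_2 = 3 + 15^2 + 15 = 243
So there are 243 ground terms available for substitution.
There are 2 variables to instantiate (x1, x4), each occurring in at least one literal, so different choices give different ground instances.
Number of ground instances = 243^2 = 59049.

59049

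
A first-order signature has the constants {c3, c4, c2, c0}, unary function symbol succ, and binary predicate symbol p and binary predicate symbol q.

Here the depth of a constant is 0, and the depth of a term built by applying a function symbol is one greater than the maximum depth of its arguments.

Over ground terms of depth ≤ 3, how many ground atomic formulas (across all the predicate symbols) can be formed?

512

First count ground terms of depth ≤ 3.
If N_k denotes the number of depth-≤k ground terms, the 4 constants give N_0 = 4, and each function symbol of arity r contributes N_{k-1}^r new terms at level k: N_k = 4 + N_{k-1}.
N_0 = 4
N_1 = 4 + 4 = 8
N_2 = 4 + 8 = 12
N_3 = 4 + 12 = 16
So |H| = 16.
Ground atoms are formed by filling each argument slot of a predicate with a term from H, so an r-ary predicate gives |H|^r atoms:
  p: 16^2 = 256;  q: 16^2 = 256
Total ground atoms: 256 + 256 = 512.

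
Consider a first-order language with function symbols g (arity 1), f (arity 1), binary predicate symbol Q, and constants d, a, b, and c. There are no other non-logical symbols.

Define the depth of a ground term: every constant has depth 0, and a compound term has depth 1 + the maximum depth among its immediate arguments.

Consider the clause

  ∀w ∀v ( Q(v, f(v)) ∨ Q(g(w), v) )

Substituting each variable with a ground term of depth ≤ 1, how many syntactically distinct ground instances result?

Ground terms of depth ≤ 1:
  Count level by level. With function symbols g/1, f/1, the terms of depth ≤ k are the 4 constants together with each function applied to depth-≤(k−1) tuples, so N_k = 4 + N_{k-1} + N_{k-1}.
  N_0 = 4
  N_1 = 4 + 4 + 4 = 12
  Explicitly: d, a, b, c, g(d), g(a), g(b), g(c), f(d), f(a), f(b), f(c).
So there are 12 ground terms available for substitution.
Each of w, v ranges independently over the available ground terms, and distinct assignments produce distinct instances.
Number of ground instances = 12^2 = 144.

144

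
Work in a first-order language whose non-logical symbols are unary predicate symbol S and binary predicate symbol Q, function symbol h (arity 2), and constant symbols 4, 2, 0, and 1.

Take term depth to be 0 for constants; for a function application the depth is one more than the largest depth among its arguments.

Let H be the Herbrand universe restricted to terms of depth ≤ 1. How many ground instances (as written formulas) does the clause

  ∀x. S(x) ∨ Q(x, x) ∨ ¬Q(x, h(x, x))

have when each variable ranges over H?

20

Ground terms of depth ≤ 1:
  Write N_k for the number of ground terms of depth ≤ k. A term of depth ≤ k is either a constant or a function symbol applied to arguments of depth ≤ k−1, so N_k = 4 + N_{k-1}^2.
  N_0 = 4
  N_1 = 4 + 4^2 = 20
So there are 20 ground terms available for substitution.
The clause has 1 distinct variable (x), which appears in the body. In the free term algebra distinct substitutions yield syntactically distinct ground instances.
Number of ground instances = 20.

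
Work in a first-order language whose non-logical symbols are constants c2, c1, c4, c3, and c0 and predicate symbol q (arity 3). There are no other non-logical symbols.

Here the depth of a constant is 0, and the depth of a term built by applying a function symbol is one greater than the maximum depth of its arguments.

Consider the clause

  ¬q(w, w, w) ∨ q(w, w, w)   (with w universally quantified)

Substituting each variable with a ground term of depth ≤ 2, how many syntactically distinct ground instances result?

5

Ground terms of depth ≤ 2:
  With no function symbols every ground term is a constant, so there are exactly 5 ground terms at every depth bound.
  N_0 = 5
  N_1 = 5
  N_2 = 5
So there are 5 ground terms available for substitution.
There is 1 variable to instantiate (w),  occurring in at least one literal, so different choices give different ground instances.
Number of ground instances = 5.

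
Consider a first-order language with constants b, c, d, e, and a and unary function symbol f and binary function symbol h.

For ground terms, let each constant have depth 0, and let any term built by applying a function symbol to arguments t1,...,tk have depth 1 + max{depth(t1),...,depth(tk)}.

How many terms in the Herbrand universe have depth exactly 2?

1230

If N_k denotes the number of depth-≤k ground terms, the 5 constants give N_0 = 5, and each function symbol of arity r contributes N_{k-1}^r new terms at level k: N_k = 5 + N_{k-1} + N_{k-1}^2.
N_0 = 5
N_1 = 5 + 5 + 5^2 = 35
N_2 = 5 + 35 + 35^2 = 1265
Terms of depth exactly 2: N_2 − N_1 = 1265 − 35 = 1230.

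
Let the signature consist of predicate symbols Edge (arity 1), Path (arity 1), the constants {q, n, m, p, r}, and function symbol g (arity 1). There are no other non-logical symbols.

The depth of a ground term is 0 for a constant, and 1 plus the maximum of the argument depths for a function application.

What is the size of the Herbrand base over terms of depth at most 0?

First count ground terms of depth ≤ 0.
Let N_k count ground terms of depth at most k. Each non-constant term of depth ≤ k is some function symbol applied to depth-≤(k−1) arguments, giving N_k = 5 + N_{k-1}.
N_0 = 5
So |H| = 5.
A ground atom is a predicate applied to a tuple of terms from H, so the count is the sum over predicates of |H|^arity:
  Edge: 5;  Path: 5
Total ground atoms: 5 + 5 = 10.

10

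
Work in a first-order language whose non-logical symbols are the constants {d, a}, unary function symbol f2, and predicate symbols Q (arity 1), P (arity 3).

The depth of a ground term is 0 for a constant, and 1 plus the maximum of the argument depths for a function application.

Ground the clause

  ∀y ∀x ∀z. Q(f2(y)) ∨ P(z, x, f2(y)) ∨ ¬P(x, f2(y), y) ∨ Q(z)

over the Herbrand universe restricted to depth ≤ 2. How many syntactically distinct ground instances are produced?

216

Ground terms of depth ≤ 2:
  Count level by level. With function symbols f2/1, the terms of depth ≤ k are the 2 constants together with each function applied to depth-≤(k−1) tuples, so N_k = 2 + N_{k-1}.
  N_0 = 2
  N_1 = 2 + 2 = 4
  N_2 = 2 + 4 = 6
So there are 6 ground terms available for substitution.
The clause has 3 distinct variables (y, x, z), each appearing in the body. In the free term algebra distinct substitutions yield syntactically distinct ground instances.
Number of ground instances = 6^3 = 216.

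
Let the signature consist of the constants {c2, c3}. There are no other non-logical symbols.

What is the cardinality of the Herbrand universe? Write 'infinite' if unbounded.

There are no function symbols, so every ground term is one of the 2 constants.
The Herbrand universe is {c2, c3}, which is finite with 2 elements.

2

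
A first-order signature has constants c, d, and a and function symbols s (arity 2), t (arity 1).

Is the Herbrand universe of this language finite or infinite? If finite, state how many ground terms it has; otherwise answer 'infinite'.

infinite

The signature has at least one function symbol (s, arity 2) and at least one constant (c).
Iterating s gives infinitely many distinct ground terms: c, s(c, c), s(s(c, c), s(c, c)), ...
So the Herbrand universe is infinite.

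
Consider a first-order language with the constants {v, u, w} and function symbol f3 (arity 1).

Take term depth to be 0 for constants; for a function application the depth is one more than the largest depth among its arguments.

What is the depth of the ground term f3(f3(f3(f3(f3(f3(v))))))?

depth(f3(v)) = 1 + depth(v) = 1 + 0 = 1
depth(f3(f3(v))) = 1 + depth(f3(v)) = 1 + 1 = 2
depth(f3(f3(f3(v)))) = 1 + depth(f3(f3(v))) = 1 + 2 = 3
depth(f3(f3(f3(f3(v))))) = 1 + depth(f3(f3(f3(v)))) = 1 + 3 = 4
depth(f3(f3(f3(f3(f3(v)))))) = 1 + depth(f3(f3(f3(f3(v))))) = 1 + 4 = 5
depth(f3(f3(f3(f3(f3(f3(v))))))) = 1 + depth(f3(f3(f3(f3(f3(v)))))) = 1 + 5 = 6

6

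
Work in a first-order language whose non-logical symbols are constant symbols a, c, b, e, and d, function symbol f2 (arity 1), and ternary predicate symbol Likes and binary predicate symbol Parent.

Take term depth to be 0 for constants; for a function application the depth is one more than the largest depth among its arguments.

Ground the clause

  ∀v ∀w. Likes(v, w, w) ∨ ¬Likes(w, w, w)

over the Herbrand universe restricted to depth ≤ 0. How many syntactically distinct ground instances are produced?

25

Ground terms of depth ≤ 0:
  Count level by level. With function symbols f2/1, the terms of depth ≤ k are the 5 constants together with each function applied to depth-≤(k−1) tuples, so N_k = 5 + N_{k-1}.
  N_0 = 5
  Explicitly: a, c, b, e, d.
So there are 5 ground terms available for substitution.
Each of v, w ranges independently over the available ground terms, and distinct assignments produce distinct instances.
Number of ground instances = 5^2 = 25.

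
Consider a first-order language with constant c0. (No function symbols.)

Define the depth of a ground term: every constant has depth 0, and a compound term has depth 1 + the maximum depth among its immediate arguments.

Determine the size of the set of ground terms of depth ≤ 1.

With no function symbols every ground term is a constant, so there is exactly 1 ground term at every depth bound.
N_0 = 1
N_1 = 1

1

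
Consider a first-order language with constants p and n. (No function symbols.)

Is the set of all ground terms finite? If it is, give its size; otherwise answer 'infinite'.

2

There are no function symbols, so every ground term is one of the 2 constants.
The Herbrand universe is {p, n}, which is finite with 2 elements.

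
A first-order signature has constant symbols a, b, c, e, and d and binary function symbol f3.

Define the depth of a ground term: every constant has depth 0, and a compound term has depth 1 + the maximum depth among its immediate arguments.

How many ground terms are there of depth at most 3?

Count level by level. With function symbols f3/2, the terms of depth ≤ k are the 5 constants together with each function applied to depth-≤(k−1) tuples, so N_k = 5 + N_{k-1}^2.
N_0 = 5
N_1 = 5 + 5^2 = 30
N_2 = 5 + 30^2 = 905
N_3 = 5 + 905^2 = 819030

819030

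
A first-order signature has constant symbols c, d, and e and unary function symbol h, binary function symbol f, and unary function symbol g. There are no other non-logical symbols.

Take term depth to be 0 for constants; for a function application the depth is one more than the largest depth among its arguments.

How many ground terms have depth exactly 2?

Let N_k count ground terms of depth at most k. Each non-constant term of depth ≤ k is some function symbol applied to depth-≤(k−1) arguments, giving N_k = 3 + N_{k-1} + N_{k-1}^2 + N_{k-1}.
N_0 = 3
N_1 = 3 + 3 + 3^2 + 3 = 18
N_2 = 3 + 18 + 18^2 + 18 = 363
Terms of depth exactly 2: N_2 − N_1 = 363 − 18 = 345.

345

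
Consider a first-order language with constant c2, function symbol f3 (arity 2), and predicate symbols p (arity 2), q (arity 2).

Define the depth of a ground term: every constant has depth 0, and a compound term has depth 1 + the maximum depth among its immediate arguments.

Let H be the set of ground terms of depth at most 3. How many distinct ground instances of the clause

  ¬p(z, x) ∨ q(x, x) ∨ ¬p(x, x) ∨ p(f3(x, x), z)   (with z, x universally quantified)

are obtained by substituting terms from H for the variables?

Ground terms of depth ≤ 3:
  If N_k denotes the number of depth-≤k ground terms, the 1 constant gives N_0 = 1, and each function symbol of arity r contributes N_{k-1}^r new terms at level k: N_k = 1 + N_{k-1}^2.
  N_0 = 1
  N_1 = 1 + 1^2 = 2
  N_2 = 1 + 2^2 = 5
  N_3 = 1 + 5^2 = 26
So there are 26 ground terms available for substitution.
There are 2 variables to instantiate (z, x), each occurring in at least one literal, so different choices give different ground instances.
Number of ground instances = 26^2 = 676.

676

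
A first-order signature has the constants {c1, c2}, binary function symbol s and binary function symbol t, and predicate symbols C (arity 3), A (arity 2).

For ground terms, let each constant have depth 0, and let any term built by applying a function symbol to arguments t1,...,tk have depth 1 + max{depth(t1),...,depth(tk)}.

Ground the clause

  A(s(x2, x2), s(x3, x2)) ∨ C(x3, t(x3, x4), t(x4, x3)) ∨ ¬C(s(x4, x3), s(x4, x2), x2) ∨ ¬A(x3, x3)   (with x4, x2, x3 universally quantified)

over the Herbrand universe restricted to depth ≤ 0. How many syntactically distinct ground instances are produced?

Ground terms of depth ≤ 0:
  Let N_k = |{terms of depth ≤ k}|. Then N_0 = 2 and N_k = 2 + N_{k-1}^2 + N_{k-1}^2 for k ≥ 1 (one summand per function symbol, arity giving the exponent).
  N_0 = 2
So there are 2 ground terms available for substitution.
The body mentions every one of the 3 quantified variables; since ground terms form a free algebra, no two substitutions collapse to the same formula.
Number of ground instances = 2^3 = 8.

8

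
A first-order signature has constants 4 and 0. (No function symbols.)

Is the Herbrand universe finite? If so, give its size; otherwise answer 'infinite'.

2

There are no function symbols, so every ground term is one of the 2 constants.
The Herbrand universe is {4, 0}, which is finite with 2 elements.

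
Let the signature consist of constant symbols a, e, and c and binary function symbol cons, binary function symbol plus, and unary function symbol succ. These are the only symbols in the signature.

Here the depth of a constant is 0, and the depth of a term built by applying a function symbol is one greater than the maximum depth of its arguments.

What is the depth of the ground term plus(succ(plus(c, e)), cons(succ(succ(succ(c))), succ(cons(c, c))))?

depth(plus(c, e)) = 1 + max(0, 0) = 1
depth(succ(plus(c, e))) = 1 + depth(plus(c, e)) = 1 + 1 = 2
depth(succ(c)) = 1 + depth(c) = 1 + 0 = 1
depth(succ(succ(c))) = 1 + depth(succ(c)) = 1 + 1 = 2
depth(succ(succ(succ(c)))) = 1 + depth(succ(succ(c))) = 1 + 2 = 3
depth(cons(c, c)) = 1 + max(0, 0) = 1
depth(succ(cons(c, c))) = 1 + depth(cons(c, c)) = 1 + 1 = 2
depth(cons(succ(succ(succ(c))), succ(cons(c, c)))) = 1 + max(3, 2) = 4
depth(plus(succ(plus(c, e)), cons(succ(succ(succ(c))), succ(cons(c, c))))) = 1 + max(2, 4) = 5

5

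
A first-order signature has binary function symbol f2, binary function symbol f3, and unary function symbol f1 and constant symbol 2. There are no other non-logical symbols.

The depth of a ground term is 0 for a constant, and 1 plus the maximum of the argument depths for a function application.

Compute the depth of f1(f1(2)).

depth(f1(2)) = 1 + depth(2) = 1 + 0 = 1
depth(f1(f1(2))) = 1 + depth(f1(2)) = 1 + 1 = 2

2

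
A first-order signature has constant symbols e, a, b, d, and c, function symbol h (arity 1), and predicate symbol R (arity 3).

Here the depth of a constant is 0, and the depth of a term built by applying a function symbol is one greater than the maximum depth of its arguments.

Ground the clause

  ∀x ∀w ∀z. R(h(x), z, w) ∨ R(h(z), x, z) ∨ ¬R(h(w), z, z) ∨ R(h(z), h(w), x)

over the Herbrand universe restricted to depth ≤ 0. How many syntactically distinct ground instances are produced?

Ground terms of depth ≤ 0:
  Let N_k count ground terms of depth at most k. Each non-constant term of depth ≤ k is some function symbol applied to depth-≤(k−1) arguments, giving N_k = 5 + N_{k-1}.
  N_0 = 5
  Explicitly: e, a, b, d, c.
So there are 5 ground terms available for substitution.
Each of x, w, z ranges independently over the available ground terms, and distinct assignments produce distinct instances.
Number of ground instances = 5^3 = 125.

125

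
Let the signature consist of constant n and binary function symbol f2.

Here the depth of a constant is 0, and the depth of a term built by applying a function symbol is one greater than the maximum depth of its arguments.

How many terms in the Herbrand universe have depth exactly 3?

21

Let N_k count ground terms of depth at most k. Each non-constant term of depth ≤ k is some function symbol applied to depth-≤(k−1) arguments, giving N_k = 1 + N_{k-1}^2.
N_0 = 1
N_1 = 1 + 1^2 = 2
N_2 = 1 + 2^2 = 5
N_3 = 1 + 5^2 = 26
Terms of depth exactly 3: N_3 − N_2 = 26 − 5 = 21.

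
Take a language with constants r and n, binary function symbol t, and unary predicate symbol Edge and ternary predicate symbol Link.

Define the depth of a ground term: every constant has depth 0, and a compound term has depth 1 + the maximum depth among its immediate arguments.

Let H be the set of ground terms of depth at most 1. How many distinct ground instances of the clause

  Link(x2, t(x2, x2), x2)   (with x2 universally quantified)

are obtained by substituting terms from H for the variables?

Ground terms of depth ≤ 1:
  Let N_k = |{terms of depth ≤ k}|. Then N_0 = 2 and N_k = 2 + N_{k-1}^2 for k ≥ 1 (one summand per function symbol, arity giving the exponent).
  N_0 = 2
  N_1 = 2 + 2^2 = 6
  Explicitly: r, n, t(r, r), t(r, n), t(n, r), t(n, n).
So there are 6 ground terms available for substitution.
The clause has 1 distinct variable (x2), which appears in the body. In the free term algebra distinct substitutions yield syntactically distinct ground instances.
Number of ground instances = 6.

6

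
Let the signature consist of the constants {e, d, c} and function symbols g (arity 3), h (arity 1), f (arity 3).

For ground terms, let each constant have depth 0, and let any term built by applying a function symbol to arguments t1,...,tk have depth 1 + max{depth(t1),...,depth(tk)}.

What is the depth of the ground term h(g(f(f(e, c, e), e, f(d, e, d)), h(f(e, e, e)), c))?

depth(f(e, c, e)) = 1 + max(0, 0, 0) = 1
depth(f(d, e, d)) = 1 + max(0, 0, 0) = 1
depth(f(f(e, c, e), e, f(d, e, d))) = 1 + max(1, 0, 1) = 2
depth(f(e, e, e)) = 1 + max(0, 0, 0) = 1
depth(h(f(e, e, e))) = 1 + depth(f(e, e, e)) = 1 + 1 = 2
depth(g(f(f(e, c, e), e, f(d, e, d)), h(f(e, e, e)), c)) = 1 + max(2, 2, 0) = 3
depth(h(g(f(f(e, c, e), e, f(d, e, d)), h(f(e, e, e)), c))) = 1 + depth(g(f(f(e, c, e), e, f(d, e, d)), h(f(e, e, e)), c)) = 1 + 3 = 4

4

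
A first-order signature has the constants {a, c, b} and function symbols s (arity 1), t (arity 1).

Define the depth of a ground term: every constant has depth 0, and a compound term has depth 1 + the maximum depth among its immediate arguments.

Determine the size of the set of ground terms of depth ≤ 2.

Let N_k count ground terms of depth at most k. Each non-constant term of depth ≤ k is some function symbol applied to depth-≤(k−1) arguments, giving N_k = 3 + N_{k-1} + N_{k-1}.
N_0 = 3
N_1 = 3 + 3 + 3 = 9
N_2 = 3 + 9 + 9 = 21

21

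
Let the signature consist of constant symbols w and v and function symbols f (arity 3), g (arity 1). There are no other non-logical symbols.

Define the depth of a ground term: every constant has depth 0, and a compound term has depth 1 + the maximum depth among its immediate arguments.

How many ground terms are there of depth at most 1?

12

Count level by level. With function symbols f/3, g/1, the terms of depth ≤ k are the 2 constants together with each function applied to depth-≤(k−1) tuples, so N_k = 2 + N_{k-1}^3 + N_{k-1}.
N_0 = 2
N_1 = 2 + 2^3 + 2 = 12
Explicitly: w, v, f(w, w, w), f(w, w, v), f(w, v, w), f(w, v, v), f(v, w, w), f(v, w, v), f(v, v, w), f(v, v, v), g(w), g(v).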